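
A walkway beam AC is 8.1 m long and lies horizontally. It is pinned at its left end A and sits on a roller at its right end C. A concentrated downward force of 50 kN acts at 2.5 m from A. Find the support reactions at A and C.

Moments about A: C_y·8.1 − 50·2.5 = 0 → C_y = 125/8.1 = 15.4321 ≈ 15.43 kN.
ΣF_y = 0: A_y + 15.4321 − 50 = 0 → A_y = 34.57 kN.
ΣF_x = 0: no horizontal applied forces, so A_x = 0.

A_x = 0, A_y = 34.57 kN, C_y = 15.43 kN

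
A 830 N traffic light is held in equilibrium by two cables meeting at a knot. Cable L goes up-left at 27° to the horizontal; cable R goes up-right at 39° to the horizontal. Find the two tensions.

ΣF_x = 0: −T_L·cos27° + T_R·cos39° = 0 → T_R = 1.14651·T_L.
ΣF_y = 0: T_L·sin27° + T_R·sin39° = 830.
Substitute: T_L·(0.45399 + 1.14651·0.62932) = 830 → T_L = 706.076 ≈ 706.1 N.
Then T_R = 1.14651 × 706.076 = 809.5 N.

T_L = 706.1 N, T_R = 809.5 N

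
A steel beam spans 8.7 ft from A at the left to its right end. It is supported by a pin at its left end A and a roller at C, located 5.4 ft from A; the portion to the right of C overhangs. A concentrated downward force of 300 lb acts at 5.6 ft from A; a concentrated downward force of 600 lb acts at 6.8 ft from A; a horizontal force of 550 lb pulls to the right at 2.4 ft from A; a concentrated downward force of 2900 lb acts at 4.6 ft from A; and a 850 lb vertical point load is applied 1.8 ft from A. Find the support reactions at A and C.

A_x = -550.0 lb, A_y = 829.6 lb, C_y = 3820 lb

Taking moments about A: C_y·5.4 − 300·5.6 − 600·6.8 − 2900·4.6 − 850·1.8 = 0 → C_y = 20630/5.4 = 3820.37 ≈ 3820 lb.
ΣF_y = 0: A_y + 3820.37 − 300 − 600 − 2900 − 850 = 0 → A_y = 829.6 lb.
ΣF_x = 0: A_x + 550 = 0 → A_x = -550.0 lb.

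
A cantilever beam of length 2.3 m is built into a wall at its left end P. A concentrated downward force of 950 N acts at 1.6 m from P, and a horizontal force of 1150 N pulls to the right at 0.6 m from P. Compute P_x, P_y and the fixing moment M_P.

P_x = -1150 N, P_y = 950.0 N, M_P = 1520 N·m

ΣF_x = 0: P_x + 1150 = 0 → P_x = -1150 N.
ΣF_y = 0: P_y − 950 = 0 → P_y = 950.0 N.
ΣM about P: M_P − 950·1.6 = 0 → M_P = 1520 N·m.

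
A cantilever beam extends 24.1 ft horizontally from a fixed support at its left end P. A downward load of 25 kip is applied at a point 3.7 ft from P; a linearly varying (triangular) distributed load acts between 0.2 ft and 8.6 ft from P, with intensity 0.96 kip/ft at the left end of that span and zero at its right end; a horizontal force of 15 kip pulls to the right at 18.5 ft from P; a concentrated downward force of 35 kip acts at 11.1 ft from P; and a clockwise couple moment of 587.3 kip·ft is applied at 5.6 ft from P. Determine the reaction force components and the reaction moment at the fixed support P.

P_x = -15.00 kip, P_y = 64.03 kip, M_P = 1080 kip·ft

Resultant of the triangular load: ½ × 0.96 × 8.4 = 4.032 kip, acting at 3 ft from P (one-third of the span from the peak).
ΣF_x = 0: P_x + 15 = 0 → P_x = -15.00 kip.
ΣF_y = 0: P_y − 25 − ½·0.96·8.4 − 35 = 0 → P_y = 64.03 kip.
ΣM about P: M_P − 25·3.7 − (½·0.96·8.4)·3 − 35·11.1 − 587.3 = 0 → M_P = 1080 kip·ft.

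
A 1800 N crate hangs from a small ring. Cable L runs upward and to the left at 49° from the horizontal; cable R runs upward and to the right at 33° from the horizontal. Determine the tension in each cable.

ΣF_x = 0: −T_L·cos49° + T_R·cos33° = 0 → T_R = 0.782261·T_L.
ΣF_y = 0: T_L·sin49° + T_R·sin33° = 1800.
Substitute: T_L·(0.75471 + 0.782261·0.544639) = 1800 → T_L = 1524.44 ≈ 1524 N.
Then T_R = 0.782261 × 1524.44 = 1193 N.

T_L = 1524 N, T_R = 1193 N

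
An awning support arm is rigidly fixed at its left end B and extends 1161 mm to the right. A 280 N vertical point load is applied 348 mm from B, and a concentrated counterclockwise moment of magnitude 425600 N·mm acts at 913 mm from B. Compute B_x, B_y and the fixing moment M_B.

ΣF_x = 0: B_x = 0.
ΣF_y = 0: B_y − 280 = 0 → B_y = 280.0 N.
ΣM about B: M_B − 280·348 + 425600 = 0 → M_B = -328200 N·mm.

B_x = 0, B_y = 280.0 N, M_B = -328200 N·mm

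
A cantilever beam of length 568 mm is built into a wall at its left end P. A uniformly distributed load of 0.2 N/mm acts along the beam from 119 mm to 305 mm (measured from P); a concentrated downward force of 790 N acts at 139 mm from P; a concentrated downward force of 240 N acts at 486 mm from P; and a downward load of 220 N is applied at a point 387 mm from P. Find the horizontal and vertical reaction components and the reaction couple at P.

Resultant of the distributed load: 0.2 × 186 = 37.2 N at 212 mm from P.
ΣF_x = 0: P_x = 0.
ΣF_y = 0: P_y − 0.2·186 − 790 − 240 − 220 = 0 → P_y = 1287 N.
ΣM about P: M_P − (0.2·186)·212 − 790·139 − 240·486 − 220·387 = 0 → M_P = 319500 N·mm.

P_x = 0, P_y = 1287 N, M_P = 319500 N·mm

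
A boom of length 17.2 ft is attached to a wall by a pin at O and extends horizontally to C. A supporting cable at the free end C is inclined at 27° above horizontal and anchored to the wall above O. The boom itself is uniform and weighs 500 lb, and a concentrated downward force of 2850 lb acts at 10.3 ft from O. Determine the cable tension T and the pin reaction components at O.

ΣM about O: T·sin27°·17.2 − 500·8.6 − 2850·10.3 = 0 → T = 33655/(17.2·0.45399) = 4309.98 ≈ 4310 lb.
ΣF_x = 0: O_x − T·cos27° = 0 → O_x = 4309.98 × 0.891007 = 3840 lb.
ΣF_y = 0: O_y + T·sin27° − 500 − 2850 = 0 → O_y = 3350 − 4309.98 × 0.45399 = 1393 lb.

T = 4310 lb, O_x = 3840 lb, O_y = 1393 lb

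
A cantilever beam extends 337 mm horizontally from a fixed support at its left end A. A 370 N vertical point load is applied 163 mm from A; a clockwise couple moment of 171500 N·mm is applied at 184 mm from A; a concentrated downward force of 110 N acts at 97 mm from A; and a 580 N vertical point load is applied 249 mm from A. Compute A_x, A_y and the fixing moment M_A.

ΣF_x = 0: A_x = 0.
ΣF_y = 0: A_y − 370 − 110 − 580 = 0 → A_y = 1060 N.
ΣM about A: M_A − 370·163 − 171500 − 110·97 − 580·249 = 0 → M_A = 386900 N·mm.

A_x = 0, A_y = 1060 N, M_A = 386900 N·mm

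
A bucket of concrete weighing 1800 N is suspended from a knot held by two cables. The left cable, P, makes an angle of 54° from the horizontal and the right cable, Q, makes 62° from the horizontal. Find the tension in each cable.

ΣF_x = 0: −T_P·cos54° + T_Q·cos62° = 0 → T_Q = 1.25201·T_P.
ΣF_y = 0: T_P·sin54° + T_Q·sin62° = 1800.
Substitute: T_P·(0.809017 + 1.25201·0.882948) = 1800 → T_P = 940.205 ≈ 940.2 N.
Then T_Q = 1.25201 × 940.205 = 1177 N.

T_P = 940.2 N, T_Q = 1177 N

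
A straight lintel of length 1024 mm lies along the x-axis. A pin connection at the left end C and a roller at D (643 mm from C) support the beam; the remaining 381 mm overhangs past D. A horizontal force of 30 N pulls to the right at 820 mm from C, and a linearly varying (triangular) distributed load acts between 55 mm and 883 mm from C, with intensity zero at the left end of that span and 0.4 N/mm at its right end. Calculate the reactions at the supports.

Resultant of the triangular load: ½ × 0.4 × 828 = 165.6 N, acting at 607 mm from C (one-third of the span from the peak).
Taking moments about C: D_y·643 − (½·0.4·828)·607 = 0 → D_y = 100519.2/643 = 156.328 ≈ 156.3 N.
ΣF_y = 0: C_y + 156.328 − ½·0.4·828 = 0 → C_y = 9.272 N.
ΣF_x = 0: C_x + 30 = 0 → C_x = -30.00 N.

C_x = -30.00 N, C_y = 9.272 N, D_y = 156.3 N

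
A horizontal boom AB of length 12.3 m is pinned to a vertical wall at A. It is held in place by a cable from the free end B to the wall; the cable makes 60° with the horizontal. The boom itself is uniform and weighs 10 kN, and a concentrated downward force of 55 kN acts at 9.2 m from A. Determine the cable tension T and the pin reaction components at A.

ΣM about A: T·sin60°·12.3 − 10·6.15 − 55·9.2 = 0 → T = 567.5/(12.3·0.866025) = 53.2758 ≈ 53.28 kN.
ΣF_x = 0: A_x − T·cos60° = 0 → A_x = 53.2758 × 0.5 = 26.64 kN.
ΣF_y = 0: A_y + T·sin60° − 10 − 55 = 0 → A_y = 65 − 53.2758 × 0.866025 = 18.86 kN.

T = 53.28 kN, A_x = 26.64 kN, A_y = 18.86 kN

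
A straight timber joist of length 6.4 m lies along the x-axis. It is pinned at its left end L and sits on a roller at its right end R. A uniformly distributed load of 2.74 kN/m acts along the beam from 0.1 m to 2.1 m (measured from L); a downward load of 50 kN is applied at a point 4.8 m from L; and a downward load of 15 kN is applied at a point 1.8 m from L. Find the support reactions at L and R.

Resultant of the distributed load: 2.74 × 2 = 5.48 kN at 1.1 m from L.
ΣM about L: R_y·6.4 − (2.74·2)·1.1 − 50·4.8 − 15·1.8 = 0 → R_y = 273.028/6.4 = 42.6606 ≈ 42.66 kN.
ΣF_y = 0: L_y + 42.6606 − 2.74·2 − 50 − 15 = 0 → L_y = 27.82 kN.
ΣF_x = 0: no horizontal applied forces, so L_x = 0.

L_x = 0, L_y = 27.82 kN, R_y = 42.66 kN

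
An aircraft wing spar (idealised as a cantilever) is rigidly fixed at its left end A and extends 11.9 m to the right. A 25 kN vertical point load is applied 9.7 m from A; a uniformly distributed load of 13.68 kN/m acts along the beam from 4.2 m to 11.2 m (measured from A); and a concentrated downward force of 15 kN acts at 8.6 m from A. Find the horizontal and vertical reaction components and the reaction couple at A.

A_x = 0, A_y = 135.8 kN, M_A = 1109 kN·m

Resultant of the distributed load: 13.68 × 7 = 95.76 kN at 7.7 m from A.
ΣF_x = 0: A_x = 0.
ΣF_y = 0: A_y − 25 − 13.68·7 − 15 = 0 → A_y = 135.8 kN.
ΣM about A: M_A − 25·9.7 − (13.68·7)·7.7 − 15·8.6 = 0 → M_A = 1109 kN·m.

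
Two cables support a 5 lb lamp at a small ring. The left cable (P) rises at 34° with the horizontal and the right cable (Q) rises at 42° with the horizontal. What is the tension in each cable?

T_P = 3.829 lb, T_Q = 4.272 lb

ΣF_x = 0: −T_P·cos34° + T_Q·cos42° = 0 → T_Q = 1.11558·T_P.
ΣF_y = 0: T_P·sin34° + T_Q·sin42° = 5.
Substitute: T_P·(0.559193 + 1.11558·0.669131) = 5 → T_P = 3.82947 ≈ 3.829 lb.
Then T_Q = 1.11558 × 3.82947 = 4.272 lb.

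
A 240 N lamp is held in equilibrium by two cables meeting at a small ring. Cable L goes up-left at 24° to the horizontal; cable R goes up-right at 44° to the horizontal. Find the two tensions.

ΣF_x = 0: −T_L·cos24° + T_R·cos44° = 0 → T_R = 1.26998·T_L.
ΣF_y = 0: T_L·sin24° + T_R·sin44° = 240.
Substitute: T_L·(0.406737 + 1.26998·0.694658) = 240 → T_L = 186.2 N.
Then T_R = 1.26998 × 186.2 = 236.5 N.

T_L = 186.2 N, T_R = 236.5 N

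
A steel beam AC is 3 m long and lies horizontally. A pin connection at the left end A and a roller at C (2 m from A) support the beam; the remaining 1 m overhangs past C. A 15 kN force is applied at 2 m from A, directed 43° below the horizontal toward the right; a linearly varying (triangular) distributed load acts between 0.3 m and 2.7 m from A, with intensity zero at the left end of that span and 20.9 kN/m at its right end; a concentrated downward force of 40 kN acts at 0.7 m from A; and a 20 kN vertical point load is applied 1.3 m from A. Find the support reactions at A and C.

A_x = -10.97 kN, A_y = 34.25 kN, C_y = 61.06 kN

Resultant of the triangular load: ½ × 20.9 × 2.4 = 25.08 kN, acting at 1.9 m from A (one-third of the span from the peak).
ΣM about A: C_y·2 − 15·sin43°·2 − (½·20.9·2.4)·1.9 − 40·0.7 − 20·1.3 = 0 → C_y = 122.112/2 = 61.056 ≈ 61.06 kN.
ΣF_y = 0: A_y + 61.056 − 15·sin43° − ½·20.9·2.4 − 40 − 20 = 0 → A_y = 34.25 kN.
ΣF_x = 0: A_x + 15·cos43° = 0 → A_x = -10.97 kN.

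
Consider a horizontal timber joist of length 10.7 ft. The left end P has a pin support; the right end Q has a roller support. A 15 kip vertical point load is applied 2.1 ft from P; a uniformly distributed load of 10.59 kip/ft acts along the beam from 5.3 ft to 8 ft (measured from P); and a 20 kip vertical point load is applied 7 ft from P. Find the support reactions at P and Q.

P_x = 0, P_y = 29.79 kip, Q_y = 33.80 kip

Resultant of the distributed load: 10.59 × 2.7 = 28.593 kip at 6.65 ft from P.
Taking moments about P: Q_y·10.7 − 15·2.1 − (10.59·2.7)·6.65 − 20·7 = 0 → Q_y = 361.64345/10.7 = 33.7985 ≈ 33.80 kip.
ΣF_y = 0: P_y + 33.7985 − 15 − 10.59·2.7 − 20 = 0 → P_y = 29.79 kip.
ΣF_x = 0: no horizontal applied forces, so P_x = 0.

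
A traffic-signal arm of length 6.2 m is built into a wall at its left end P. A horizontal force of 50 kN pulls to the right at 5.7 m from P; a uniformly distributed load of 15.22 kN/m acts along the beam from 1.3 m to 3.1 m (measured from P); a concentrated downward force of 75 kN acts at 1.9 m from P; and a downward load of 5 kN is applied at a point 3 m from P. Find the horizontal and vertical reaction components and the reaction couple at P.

Resultant of the distributed load: 15.22 × 1.8 = 27.396 kN at 2.2 m from P.
ΣF_x = 0: P_x + 50 = 0 → P_x = -50.00 kN.
ΣF_y = 0: P_y − 15.22·1.8 − 75 − 5 = 0 → P_y = 107.4 kN.
ΣM about P: M_P − (15.22·1.8)·2.2 − 75·1.9 − 5·3 = 0 → M_P = 217.8 kN·m.

P_x = -50.00 kN, P_y = 107.4 kN, M_P = 217.8 kN·m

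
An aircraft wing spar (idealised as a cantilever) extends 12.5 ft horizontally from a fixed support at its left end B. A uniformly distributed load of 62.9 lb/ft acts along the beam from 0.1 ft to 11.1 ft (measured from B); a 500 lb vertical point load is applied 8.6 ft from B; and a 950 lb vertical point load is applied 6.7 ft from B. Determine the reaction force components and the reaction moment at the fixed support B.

Resultant of the distributed load: 62.9 × 11 = 691.9 lb at 5.6 ft from B.
ΣF_x = 0: B_x = 0.
ΣF_y = 0: B_y − 62.9·11 − 500 − 950 = 0 → B_y = 2142 lb.
ΣM about B: M_B − (62.9·11)·5.6 − 500·8.6 − 950·6.7 = 0 → M_B = 14540 lb·ft.

B_x = 0, B_y = 2142 lb, M_B = 14540 lb·ft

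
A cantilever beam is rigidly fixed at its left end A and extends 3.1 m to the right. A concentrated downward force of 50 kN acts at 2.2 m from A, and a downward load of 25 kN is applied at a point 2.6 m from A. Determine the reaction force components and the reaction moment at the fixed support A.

A_x = 0, A_y = 75.00 kN, M_A = 175.0 kN·m

ΣF_x = 0: A_x = 0.
ΣF_y = 0: A_y − 50 − 25 = 0 → A_y = 75.00 kN.
ΣM about A: M_A − 50·2.2 − 25·2.6 = 0 → M_A = 175.0 kN·m.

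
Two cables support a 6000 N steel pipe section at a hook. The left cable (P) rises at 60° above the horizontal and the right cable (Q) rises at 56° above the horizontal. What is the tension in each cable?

ΣF_x = 0: −T_P·cos60° + T_Q·cos56° = 0 → T_Q = 0.894146·T_P.
ΣF_y = 0: T_P·sin60° + T_Q·sin56° = 6000.
Substitute: T_P·(0.866025 + 0.894146·0.829038) = 6000 → T_P = 3732.95 ≈ 3733 N.
Then T_Q = 0.894146 × 3732.95 = 3338 N.

T_P = 3733 N, T_Q = 3338 N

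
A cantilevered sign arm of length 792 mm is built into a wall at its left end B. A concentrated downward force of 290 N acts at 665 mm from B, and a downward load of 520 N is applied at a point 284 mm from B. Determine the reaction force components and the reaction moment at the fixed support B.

B_x = 0, B_y = 810.0 N, M_B = 340500 N·mm

ΣF_x = 0: B_x = 0.
ΣF_y = 0: B_y − 290 − 520 = 0 → B_y = 810.0 N.
ΣM about B: M_B − 290·665 − 520·284 = 0 → M_B = 340500 N·mm.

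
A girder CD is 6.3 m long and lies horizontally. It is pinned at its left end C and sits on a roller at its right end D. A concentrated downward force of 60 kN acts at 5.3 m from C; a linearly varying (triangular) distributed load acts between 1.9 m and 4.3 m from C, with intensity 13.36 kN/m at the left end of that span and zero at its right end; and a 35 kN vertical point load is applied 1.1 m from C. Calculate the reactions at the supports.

C_x = 0, C_y = 47.57 kN, D_y = 63.46 kN

Resultant of the triangular load: ½ × 13.36 × 2.4 = 16.032 kN, acting at 2.7 m from C (one-third of the span from the peak).
ΣM about C: D_y·6.3 − 60·5.3 − (½·13.36·2.4)·2.7 − 35·1.1 = 0 → D_y = 399.7864/6.3 = 63.4582 ≈ 63.46 kN.
ΣF_y = 0: C_y + 63.4582 − 60 − ½·13.36·2.4 − 35 = 0 → C_y = 47.57 kN.
ΣF_x = 0: no horizontal applied forces, so C_x = 0.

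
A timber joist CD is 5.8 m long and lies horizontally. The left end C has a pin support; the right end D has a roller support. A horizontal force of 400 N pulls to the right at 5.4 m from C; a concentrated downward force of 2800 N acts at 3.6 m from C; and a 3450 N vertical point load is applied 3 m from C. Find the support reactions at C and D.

C_x = -400.0 N, C_y = 2728 N, D_y = 3522 N

ΣM about C: D_y·5.8 − 2800·3.6 − 3450·3 = 0 → D_y = 20430/5.8 = 3522.41 ≈ 3522 N.
ΣF_y = 0: C_y + 3522.41 − 2800 − 3450 = 0 → C_y = 2728 N.
ΣF_x = 0: C_x + 400 = 0 → C_x = -400.0 N.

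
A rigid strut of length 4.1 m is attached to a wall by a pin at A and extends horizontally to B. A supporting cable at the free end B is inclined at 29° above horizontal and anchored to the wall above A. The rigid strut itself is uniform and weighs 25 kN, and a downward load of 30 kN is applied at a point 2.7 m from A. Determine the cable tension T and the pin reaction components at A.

ΣM about A: T·sin29°·4.1 − 25·2.05 − 30·2.7 = 0 → T = 132.25/(4.1·0.48481) = 66.5335 ≈ 66.53 kN.
ΣF_x = 0: A_x − T·cos29° = 0 → A_x = 66.5335 × 0.87462 = 58.19 kN.
ΣF_y = 0: A_y + T·sin29° − 25 − 30 = 0 → A_y = 55 − 66.5335 × 0.48481 = 22.74 kN.

T = 66.53 kN, A_x = 58.19 kN, A_y = 22.74 kN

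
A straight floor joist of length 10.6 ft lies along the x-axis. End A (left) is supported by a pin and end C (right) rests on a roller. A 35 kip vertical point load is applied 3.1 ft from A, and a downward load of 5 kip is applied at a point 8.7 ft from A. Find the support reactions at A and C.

ΣM about A: C_y·10.6 − 35·3.1 − 5·8.7 = 0 → C_y = 152/10.6 = 14.3396 ≈ 14.34 kip.
ΣF_y = 0: A_y + 14.3396 − 35 − 5 = 0 → A_y = 25.66 kip.
ΣF_x = 0: no horizontal applied forces, so A_x = 0.

A_x = 0, A_y = 25.66 kip, C_y = 14.34 kip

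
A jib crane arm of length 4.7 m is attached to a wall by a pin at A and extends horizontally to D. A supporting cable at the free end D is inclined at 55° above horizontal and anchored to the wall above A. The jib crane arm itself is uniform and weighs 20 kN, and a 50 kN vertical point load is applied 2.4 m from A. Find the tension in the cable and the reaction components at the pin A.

ΣM about A: T·sin55°·4.7 − 20·2.35 − 50·2.4 = 0 → T = 167/(4.7·0.819152) = 43.3765 ≈ 43.38 kN.
ΣF_x = 0: A_x − T·cos55° = 0 → A_x = 43.3765 × 0.573576 = 24.88 kN.
ΣF_y = 0: A_y + T·sin55° − 20 − 50 = 0 → A_y = 70 − 43.3765 × 0.819152 = 34.47 kN.

T = 43.38 kN, A_x = 24.88 kN, A_y = 34.47 kN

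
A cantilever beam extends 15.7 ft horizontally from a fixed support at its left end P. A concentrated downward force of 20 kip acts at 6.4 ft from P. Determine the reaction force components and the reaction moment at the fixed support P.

P_x = 0, P_y = 20.00 kip, M_P = 128.0 kip·ft

ΣF_x = 0: P_x = 0.
ΣF_y = 0: P_y − 20 = 0 → P_y = 20.00 kip.
ΣM about P: M_P − 20·6.4 = 0 → M_P = 128.0 kip·ft.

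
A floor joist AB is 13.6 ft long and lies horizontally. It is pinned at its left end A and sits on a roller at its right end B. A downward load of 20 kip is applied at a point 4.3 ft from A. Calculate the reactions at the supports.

A_x = 0, A_y = 13.68 kip, B_y = 6.324 kip

Moments about A: B_y·13.6 − 20·4.3 = 0 → B_y = 86/13.6 = 6.32353 ≈ 6.324 kip.
ΣF_y = 0: A_y + 6.32353 − 20 = 0 → A_y = 13.68 kip.
ΣF_x = 0: no horizontal applied forces, so A_x = 0.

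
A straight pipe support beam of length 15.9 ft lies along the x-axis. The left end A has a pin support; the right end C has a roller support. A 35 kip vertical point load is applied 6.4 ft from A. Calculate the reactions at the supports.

A_x = 0, A_y = 20.91 kip, C_y = 14.09 kip

ΣM about A: C_y·15.9 − 35·6.4 = 0 → C_y = 224/15.9 = 14.0881 ≈ 14.09 kip.
ΣF_y = 0: A_y + 14.0881 − 35 = 0 → A_y = 20.91 kip.
ΣF_x = 0: no horizontal applied forces, so A_x = 0.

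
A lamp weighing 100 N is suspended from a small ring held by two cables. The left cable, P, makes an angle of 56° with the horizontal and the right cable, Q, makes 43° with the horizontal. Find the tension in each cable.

ΣF_x = 0: −T_P·cos56° + T_Q·cos43° = 0 → T_Q = 0.7646·T_P.
ΣF_y = 0: T_P·sin56° + T_Q·sin43° = 100.
Substitute: T_P·(0.829038 + 0.7646·0.681998) = 100 → T_P = 74.047 ≈ 74.05 N.
Then T_Q = 0.7646 × 74.047 = 56.62 N.

T_P = 74.05 N, T_Q = 56.62 N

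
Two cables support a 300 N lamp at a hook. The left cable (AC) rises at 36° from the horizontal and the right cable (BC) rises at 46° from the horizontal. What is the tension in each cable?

ΣF_x = 0: −T_AC·cos36° + T_BC·cos46° = 0 → T_BC = 1.16463·T_AC.
ΣF_y = 0: T_AC·sin36° + T_BC·sin46° = 300.
Substitute: T_AC·(0.587785 + 1.16463·0.71934) = 300 → T_AC = 210.445 ≈ 210.4 N.
Then T_BC = 1.16463 × 210.445 = 245.1 N.

T_AC = 210.4 N, T_BC = 245.1 N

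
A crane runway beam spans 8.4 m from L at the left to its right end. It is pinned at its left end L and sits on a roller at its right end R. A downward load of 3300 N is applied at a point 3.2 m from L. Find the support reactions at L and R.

L_x = 0, L_y = 2043 N, R_y = 1257 N

Moments about L: R_y·8.4 − 3300·3.2 = 0 → R_y = 10560/8.4 = 1257.14 ≈ 1257 N.
ΣF_y = 0: L_y + 1257.14 − 3300 = 0 → L_y = 2043 N.
ΣF_x = 0: no horizontal applied forces, so L_x = 0.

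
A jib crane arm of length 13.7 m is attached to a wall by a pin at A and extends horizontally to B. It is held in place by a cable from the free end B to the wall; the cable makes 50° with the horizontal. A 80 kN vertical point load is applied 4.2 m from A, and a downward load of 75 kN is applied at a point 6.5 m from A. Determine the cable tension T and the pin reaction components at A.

T = 78.47 kN, A_x = 50.44 kN, A_y = 94.89 kN

ΣM about A: T·sin50°·13.7 − 80·4.2 − 75·6.5 = 0 → T = 823.5/(13.7·0.766044) = 78.4674 ≈ 78.47 kN.
ΣF_x = 0: A_x − T·cos50° = 0 → A_x = 78.4674 × 0.642788 = 50.44 kN.
ΣF_y = 0: A_y + T·sin50° − 80 − 75 = 0 → A_y = 155 − 78.4674 × 0.766044 = 94.89 kN.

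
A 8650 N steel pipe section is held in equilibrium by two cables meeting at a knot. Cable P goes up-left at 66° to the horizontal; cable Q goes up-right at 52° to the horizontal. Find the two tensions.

ΣF_x = 0: −T_P·cos66° + T_Q·cos52° = 0 → T_Q = 0.66065·T_P.
ΣF_y = 0: T_P·sin66° + T_Q·sin52° = 8650.
Substitute: T_P·(0.913545 + 0.66065·0.788011) = 8650 → T_P = 6031.47 ≈ 6031 N.
Then T_Q = 0.66065 × 6031.47 = 3985 N.

T_P = 6031 N, T_Q = 3985 N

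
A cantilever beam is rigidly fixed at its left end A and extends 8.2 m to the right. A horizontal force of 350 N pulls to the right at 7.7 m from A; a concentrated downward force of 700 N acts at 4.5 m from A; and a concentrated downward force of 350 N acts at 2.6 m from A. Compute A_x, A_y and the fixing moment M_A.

ΣF_x = 0: A_x + 350 = 0 → A_x = -350.0 N.
ΣF_y = 0: A_y − 700 − 350 = 0 → A_y = 1050 N.
ΣM about A: M_A − 700·4.5 − 350·2.6 = 0 → M_A = 4060 N·m.

A_x = -350.0 N, A_y = 1050 N, M_A = 4060 N·m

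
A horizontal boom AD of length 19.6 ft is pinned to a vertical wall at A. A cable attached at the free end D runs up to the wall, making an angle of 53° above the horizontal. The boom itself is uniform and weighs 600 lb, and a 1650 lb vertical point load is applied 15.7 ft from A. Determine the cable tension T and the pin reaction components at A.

ΣM about A: T·sin53°·19.6 − 600·9.8 − 1650·15.7 = 0 → T = 31785/(19.6·0.798636) = 2030.57 ≈ 2031 lb.
ΣF_x = 0: A_x − T·cos53° = 0 → A_x = 2030.57 × 0.601815 = 1222 lb.
ΣF_y = 0: A_y + T·sin53° − 600 − 1650 = 0 → A_y = 2250 − 2030.57 × 0.798636 = 628.3 lb.

T = 2031 lb, A_x = 1222 lb, A_y = 628.3 lb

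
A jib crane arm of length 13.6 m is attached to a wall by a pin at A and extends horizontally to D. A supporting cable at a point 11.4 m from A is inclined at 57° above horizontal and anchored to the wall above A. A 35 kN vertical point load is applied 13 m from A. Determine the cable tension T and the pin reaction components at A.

ΣM about A: T·sin57°·11.4 − 35·13 = 0 → T = 455/(11.4·0.838671) = 47.5899 ≈ 47.59 kN.
ΣF_x = 0: A_x − T·cos57° = 0 → A_x = 47.5899 × 0.544639 = 25.92 kN.
ΣF_y = 0: A_y + T·sin57° − 35 = 0 → A_y = 35 − 47.5899 × 0.838671 = -4.912 kN.

T = 47.59 kN, A_x = 25.92 kN, A_y = -4.912 kN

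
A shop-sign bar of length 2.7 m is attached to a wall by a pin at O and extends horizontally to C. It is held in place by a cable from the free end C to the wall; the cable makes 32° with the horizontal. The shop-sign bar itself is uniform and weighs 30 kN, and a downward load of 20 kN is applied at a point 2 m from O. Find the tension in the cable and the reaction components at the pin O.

ΣM about O: T·sin32°·2.7 − 30·1.35 − 20·2 = 0 → T = 80.5/(2.7·0.529919) = 56.263 ≈ 56.26 kN.
ΣF_x = 0: O_x − T·cos32° = 0 → O_x = 56.263 × 0.848048 = 47.71 kN.
ΣF_y = 0: O_y + T·sin32° − 30 − 20 = 0 → O_y = 50 − 56.263 × 0.529919 = 20.19 kN.

T = 56.26 kN, O_x = 47.71 kN, O_y = 20.19 kN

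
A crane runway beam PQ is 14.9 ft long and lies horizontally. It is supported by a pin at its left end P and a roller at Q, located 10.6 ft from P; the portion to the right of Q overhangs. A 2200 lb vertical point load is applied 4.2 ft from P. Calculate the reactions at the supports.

P_x = 0, P_y = 1328 lb, Q_y = 871.7 lb

ΣM about P: Q_y·10.6 − 2200·4.2 = 0 → Q_y = 9240/10.6 = 871.698 ≈ 871.7 lb.
ΣF_y = 0: P_y + 871.698 − 2200 = 0 → P_y = 1328 lb.
ΣF_x = 0: no horizontal applied forces, so P_x = 0.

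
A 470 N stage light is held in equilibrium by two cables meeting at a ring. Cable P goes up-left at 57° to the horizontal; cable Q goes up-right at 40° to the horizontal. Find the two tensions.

ΣF_x = 0: −T_P·cos57° + T_Q·cos40° = 0 → T_Q = 0.710976·T_P.
ΣF_y = 0: T_P·sin57° + T_Q·sin40° = 470.
Substitute: T_P·(0.838671 + 0.710976·0.642788) = 470 → T_P = 362.744 ≈ 362.7 N.
Then T_Q = 0.710976 × 362.744 = 257.9 N.

T_P = 362.7 N, T_Q = 257.9 N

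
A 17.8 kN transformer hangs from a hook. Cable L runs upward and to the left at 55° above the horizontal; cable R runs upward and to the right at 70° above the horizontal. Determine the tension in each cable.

ΣF_x = 0: −T_L·cos55° + T_R·cos70° = 0 → T_R = 1.67703·T_L.
ΣF_y = 0: T_L·sin55° + T_R·sin70° = 17.8.
Substitute: T_L·(0.819152 + 1.67703·0.939693) = 17.8 → T_L = 7.43201 ≈ 7.432 kN.
Then T_R = 1.67703 × 7.43201 = 12.46 kN.

T_L = 7.432 kN, T_R = 12.46 kN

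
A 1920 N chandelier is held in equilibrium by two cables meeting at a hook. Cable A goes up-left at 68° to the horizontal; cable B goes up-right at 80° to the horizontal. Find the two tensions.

T_A = 629.2 N, T_B = 1357 N

ΣF_x = 0: −T_A·cos68° + T_B·cos80° = 0 → T_B = 2.15727·T_A.
ΣF_y = 0: T_A·sin68° + T_B·sin80° = 1920.
Substitute: T_A·(0.927184 + 2.15727·0.984808) = 1920 → T_A = 629.161 ≈ 629.2 N.
Then T_B = 2.15727 × 629.161 = 1357 N.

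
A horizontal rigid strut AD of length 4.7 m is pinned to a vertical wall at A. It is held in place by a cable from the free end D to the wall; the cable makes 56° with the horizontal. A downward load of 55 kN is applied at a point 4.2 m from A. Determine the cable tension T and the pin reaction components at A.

T = 59.28 kN, A_x = 33.15 kN, A_y = 5.851 kN

ΣM about A: T·sin56°·4.7 − 55·4.2 = 0 → T = 231/(4.7·0.829038) = 59.2843 ≈ 59.28 kN.
ΣF_x = 0: A_x − T·cos56° = 0 → A_x = 59.2843 × 0.559193 = 33.15 kN.
ΣF_y = 0: A_y + T·sin56° − 55 = 0 → A_y = 55 − 59.2843 × 0.829038 = 5.851 kN.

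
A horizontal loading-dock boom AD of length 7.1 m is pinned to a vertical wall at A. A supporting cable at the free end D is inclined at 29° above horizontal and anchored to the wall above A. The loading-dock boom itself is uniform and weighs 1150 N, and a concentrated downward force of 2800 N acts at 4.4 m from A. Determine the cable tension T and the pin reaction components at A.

ΣM about A: T·sin29°·7.1 − 1150·3.55 − 2800·4.4 = 0 → T = 16402.5/(7.1·0.48481) = 4765.19 ≈ 4765 N.
ΣF_x = 0: A_x − T·cos29° = 0 → A_x = 4765.19 × 0.87462 = 4168 N.
ΣF_y = 0: A_y + T·sin29° − 1150 − 2800 = 0 → A_y = 3950 − 4765.19 × 0.48481 = 1640 N.

T = 4765 N, A_x = 4168 N, A_y = 1640 N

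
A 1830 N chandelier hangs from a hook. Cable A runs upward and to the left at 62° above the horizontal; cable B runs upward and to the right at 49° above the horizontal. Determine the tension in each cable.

ΣF_x = 0: −T_A·cos62° + T_B·cos49° = 0 → T_B = 0.715593·T_A.
ΣF_y = 0: T_A·sin62° + T_B·sin49° = 1830.
Substitute: T_A·(0.882948 + 0.715593·0.75471) = 1830 → T_A = 1286 N.
Then T_B = 0.715593 × 1286 = 920.3 N.

T_A = 1286 N, T_B = 920.3 N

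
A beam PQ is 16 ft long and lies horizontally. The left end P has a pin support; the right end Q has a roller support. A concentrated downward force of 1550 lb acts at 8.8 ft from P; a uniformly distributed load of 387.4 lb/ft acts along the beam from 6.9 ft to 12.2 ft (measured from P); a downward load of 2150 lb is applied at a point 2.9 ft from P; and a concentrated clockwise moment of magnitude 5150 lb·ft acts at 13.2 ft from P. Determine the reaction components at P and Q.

Resultant of the distributed load: 387.4 × 5.3 = 2053.22 lb at 9.55 ft from P.
Moments about P: Q_y·16 − 1550·8.8 − (387.4·5.3)·9.55 − 2150·2.9 − 5150 = 0 → Q_y = 44633.251/16 = 2789.58 ≈ 2790 lb.
ΣF_y = 0: P_y + 2789.58 − 1550 − 387.4·5.3 − 2150 = 0 → P_y = 2964 lb.
ΣF_x = 0: no horizontal applied forces, so P_x = 0.

P_x = 0, P_y = 2964 lb, Q_y = 2790 lb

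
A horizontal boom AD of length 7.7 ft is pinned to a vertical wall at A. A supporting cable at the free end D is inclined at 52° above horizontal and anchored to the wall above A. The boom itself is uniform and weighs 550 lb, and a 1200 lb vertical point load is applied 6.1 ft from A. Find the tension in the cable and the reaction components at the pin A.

ΣM about A: T·sin52°·7.7 − 550·3.85 − 1200·6.1 = 0 → T = 9437.5/(7.7·0.788011) = 1555.37 ≈ 1555 lb.
ΣF_x = 0: A_x − T·cos52° = 0 → A_x = 1555.37 × 0.615661 = 957.6 lb.
ΣF_y = 0: A_y + T·sin52° − 550 − 1200 = 0 → A_y = 1750 − 1555.37 × 0.788011 = 524.4 lb.

T = 1555 lb, A_x = 957.6 lb, A_y = 524.4 lb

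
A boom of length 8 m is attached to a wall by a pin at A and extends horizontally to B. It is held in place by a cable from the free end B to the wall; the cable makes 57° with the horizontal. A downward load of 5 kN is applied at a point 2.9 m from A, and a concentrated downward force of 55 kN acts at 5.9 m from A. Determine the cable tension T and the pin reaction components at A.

ΣM about A: T·sin57°·8 − 5·2.9 − 55·5.9 = 0 → T = 339/(8·0.838671) = 50.5264 ≈ 50.53 kN.
ΣF_x = 0: A_x − T·cos57° = 0 → A_x = 50.5264 × 0.544639 = 27.52 kN.
ΣF_y = 0: A_y + T·sin57° − 5 − 55 = 0 → A_y = 60 − 50.5264 × 0.838671 = 17.62 kN.

T = 50.53 kN, A_x = 27.52 kN, A_y = 17.62 kN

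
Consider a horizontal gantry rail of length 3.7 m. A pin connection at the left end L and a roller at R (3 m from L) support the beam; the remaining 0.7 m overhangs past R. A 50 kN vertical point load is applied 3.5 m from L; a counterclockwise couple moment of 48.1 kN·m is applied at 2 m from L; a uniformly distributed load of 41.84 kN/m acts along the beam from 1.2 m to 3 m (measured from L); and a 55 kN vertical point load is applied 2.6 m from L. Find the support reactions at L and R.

L_x = 0, L_y = 37.63 kN, R_y = 142.7 kN

Resultant of the distributed load: 41.84 × 1.8 = 75.312 kN at 2.1 m from L.
Taking moments about L: R_y·3 − 50·3.5 + 48.1 − (41.84·1.8)·2.1 − 55·2.6 = 0 → R_y = 428.0552/3 = 142.685 ≈ 142.7 kN.
ΣF_y = 0: L_y + 142.685 − 50 − 41.84·1.8 − 55 = 0 → L_y = 37.63 kN.
ΣF_x = 0: no horizontal applied forces, so L_x = 0.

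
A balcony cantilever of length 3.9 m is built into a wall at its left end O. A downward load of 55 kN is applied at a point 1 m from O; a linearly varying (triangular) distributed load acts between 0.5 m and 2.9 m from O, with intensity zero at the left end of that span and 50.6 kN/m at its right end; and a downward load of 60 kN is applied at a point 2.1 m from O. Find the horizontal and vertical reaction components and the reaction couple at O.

Resultant of the triangular load: ½ × 50.6 × 2.4 = 60.72 kN, acting at 2.1 m from O (one-third of the span from the peak).
ΣF_x = 0: O_x = 0.
ΣF_y = 0: O_y − 55 − ½·50.6·2.4 − 60 = 0 → O_y = 175.7 kN.
ΣM about O: M_O − 55·1 − (½·50.6·2.4)·2.1 − 60·2.1 = 0 → M_O = 308.5 kN·m.

O_x = 0, O_y = 175.7 kN, M_O = 308.5 kN·m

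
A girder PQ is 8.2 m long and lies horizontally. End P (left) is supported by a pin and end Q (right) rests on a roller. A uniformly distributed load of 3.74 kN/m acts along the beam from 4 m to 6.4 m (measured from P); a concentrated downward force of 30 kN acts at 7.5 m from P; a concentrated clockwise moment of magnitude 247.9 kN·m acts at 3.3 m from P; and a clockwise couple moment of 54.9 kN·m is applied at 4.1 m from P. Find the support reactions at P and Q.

P_x = 0, P_y = -31.08 kN, Q_y = 70.06 kN

Resultant of the distributed load: 3.74 × 2.4 = 8.976 kN at 5.2 m from P.
ΣM about P: Q_y·8.2 − (3.74·2.4)·5.2 − 30·7.5 − 247.9 − 54.9 = 0 → Q_y = 574.4752/8.2 = 70.058 ≈ 70.06 kN.
ΣF_y = 0: P_y + 70.058 − 3.74·2.4 − 30 = 0 → P_y = -31.08 kN.
ΣF_x = 0: no horizontal applied forces, so P_x = 0.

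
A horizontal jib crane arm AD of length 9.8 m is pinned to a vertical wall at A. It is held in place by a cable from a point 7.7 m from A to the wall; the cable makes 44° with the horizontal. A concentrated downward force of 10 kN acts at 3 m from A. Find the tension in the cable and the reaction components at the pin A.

T = 5.609 kN, A_x = 4.035 kN, A_y = 6.104 kN

ΣM about A: T·sin44°·7.7 − 10·3 = 0 → T = 30/(7.7·0.694658) = 5.60866 ≈ 5.609 kN.
ΣF_x = 0: A_x − T·cos44° = 0 → A_x = 5.60866 × 0.71934 = 4.035 kN.
ΣF_y = 0: A_y + T·sin44° − 10 = 0 → A_y = 10 − 5.60866 × 0.694658 = 6.104 kN.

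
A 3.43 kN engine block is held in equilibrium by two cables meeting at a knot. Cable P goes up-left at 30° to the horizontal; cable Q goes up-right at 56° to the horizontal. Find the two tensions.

ΣF_x = 0: −T_P·cos30° + T_Q·cos56° = 0 → T_Q = 1.54871·T_P.
ΣF_y = 0: T_P·sin30° + T_Q·sin56° = 3.43.
Substitute: T_P·(0.5 + 1.54871·0.829038) = 3.43 → T_P = 1.92271 ≈ 1.923 kN.
Then T_Q = 1.54871 × 1.92271 = 2.978 kN.

T_P = 1.923 kN, T_Q = 2.978 kN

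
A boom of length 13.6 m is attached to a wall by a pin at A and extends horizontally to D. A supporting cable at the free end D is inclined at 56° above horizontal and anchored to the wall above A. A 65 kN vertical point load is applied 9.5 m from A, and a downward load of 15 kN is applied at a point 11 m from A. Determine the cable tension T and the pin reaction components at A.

ΣM about A: T·sin56°·13.6 − 65·9.5 − 15·11 = 0 → T = 782.5/(13.6·0.829038) = 69.4018 ≈ 69.40 kN.
ΣF_x = 0: A_x − T·cos56° = 0 → A_x = 69.4018 × 0.559193 = 38.81 kN.
ΣF_y = 0: A_y + T·sin56° − 65 − 15 = 0 → A_y = 80 − 69.4018 × 0.829038 = 22.46 kN.

T = 69.40 kN, A_x = 38.81 kN, A_y = 22.46 kN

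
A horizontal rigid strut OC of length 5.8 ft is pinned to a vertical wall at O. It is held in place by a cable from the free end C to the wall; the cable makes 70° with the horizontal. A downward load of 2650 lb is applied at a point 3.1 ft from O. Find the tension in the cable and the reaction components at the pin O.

T = 1507 lb, O_x = 515.5 lb, O_y = 1234 lb

ΣM about O: T·sin70°·5.8 − 2650·3.1 = 0 → T = 8215/(5.8·0.939693) = 1507.28 ≈ 1507 lb.
ΣF_x = 0: O_x − T·cos70° = 0 → O_x = 1507.28 × 0.34202 = 515.5 lb.
ΣF_y = 0: O_y + T·sin70° − 2650 = 0 → O_y = 2650 − 1507.28 × 0.939693 = 1234 lb.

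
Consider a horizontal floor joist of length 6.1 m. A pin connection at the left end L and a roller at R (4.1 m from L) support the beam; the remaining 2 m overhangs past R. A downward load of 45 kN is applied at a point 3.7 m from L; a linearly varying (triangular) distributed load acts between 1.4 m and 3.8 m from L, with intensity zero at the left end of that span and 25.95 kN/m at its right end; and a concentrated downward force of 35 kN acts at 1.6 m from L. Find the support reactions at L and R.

Resultant of the triangular load: ½ × 25.95 × 2.4 = 31.14 kN, acting at 3 m from L (one-third of the span from the peak).
ΣM about L: R_y·4.1 − 45·3.7 − (½·25.95·2.4)·3 − 35·1.6 = 0 → R_y = 315.92/4.1 = 77.0537 ≈ 77.05 kN.
ΣF_y = 0: L_y + 77.0537 − 45 − ½·25.95·2.4 − 35 = 0 → L_y = 34.09 kN.
ΣF_x = 0: no horizontal applied forces, so L_x = 0.

L_x = 0, L_y = 34.09 kN, R_y = 77.05 kN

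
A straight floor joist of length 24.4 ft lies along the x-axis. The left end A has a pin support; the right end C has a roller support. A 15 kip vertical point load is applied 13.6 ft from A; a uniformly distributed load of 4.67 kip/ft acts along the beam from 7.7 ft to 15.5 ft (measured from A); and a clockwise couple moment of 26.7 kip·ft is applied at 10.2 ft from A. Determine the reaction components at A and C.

Resultant of the distributed load: 4.67 × 7.8 = 36.426 kip at 11.6 ft from A.
Taking moments about A: C_y·24.4 − 15·13.6 − (4.67·7.8)·11.6 − 26.7 = 0 → C_y = 653.2416/24.4 = 26.7722 ≈ 26.77 kip.
ΣF_y = 0: A_y + 26.7722 − 15 − 4.67·7.8 = 0 → A_y = 24.65 kip.
ΣF_x = 0: no horizontal applied forces, so A_x = 0.

A_x = 0, A_y = 24.65 kip, C_y = 26.77 kip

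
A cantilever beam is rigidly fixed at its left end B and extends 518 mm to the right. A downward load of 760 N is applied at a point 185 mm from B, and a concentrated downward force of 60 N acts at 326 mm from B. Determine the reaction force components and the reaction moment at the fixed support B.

B_x = 0, B_y = 820.0 N, M_B = 160200 N·mm

ΣF_x = 0: B_x = 0.
ΣF_y = 0: B_y − 760 − 60 = 0 → B_y = 820.0 N.
ΣM about B: M_B − 760·185 − 60·326 = 0 → M_B = 160200 N·mm.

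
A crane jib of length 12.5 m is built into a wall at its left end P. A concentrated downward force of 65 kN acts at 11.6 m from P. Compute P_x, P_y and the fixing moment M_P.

ΣF_x = 0: P_x = 0.
ΣF_y = 0: P_y − 65 = 0 → P_y = 65.00 kN.
ΣM about P: M_P − 65·11.6 = 0 → M_P = 754.0 kN·m.

P_x = 0, P_y = 65.00 kN, M_P = 754.0 kN·m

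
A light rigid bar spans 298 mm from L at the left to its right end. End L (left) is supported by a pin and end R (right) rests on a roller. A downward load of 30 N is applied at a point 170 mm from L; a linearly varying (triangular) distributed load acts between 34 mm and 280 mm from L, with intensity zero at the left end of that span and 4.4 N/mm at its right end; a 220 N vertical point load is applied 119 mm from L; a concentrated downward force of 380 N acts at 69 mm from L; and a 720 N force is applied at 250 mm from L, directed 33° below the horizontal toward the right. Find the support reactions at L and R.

L_x = -603.8 N, L_y = 681.8 N, R_y = 881.5 N

Resultant of the triangular load: ½ × 4.4 × 246 = 541.2 N, acting at 198 mm from L (one-third of the span from the peak).
Taking moments about L: R_y·298 − 30·170 − (½·4.4·246)·198 − 220·119 − 380·69 − 720·sin33°·250 = 0 → R_y = 262693/298 = 881.52 ≈ 881.5 N.
ΣF_y = 0: L_y + 881.52 − 30 − ½·4.4·246 − 220 − 380 − 720·sin33° = 0 → L_y = 681.8 N.
ΣF_x = 0: L_x + 720·cos33° = 0 → L_x = -603.8 N.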